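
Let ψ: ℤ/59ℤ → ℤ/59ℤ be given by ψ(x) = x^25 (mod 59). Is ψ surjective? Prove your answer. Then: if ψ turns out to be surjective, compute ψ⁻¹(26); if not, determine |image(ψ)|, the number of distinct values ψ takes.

51

Since 59 is prime, the nonzero elements of ℤ/59ℤ form a cyclic group of order 58.
As gcd(25, 58) = 1, raising to the 25th power is a bijection on this group: if u^25 ≡ v^25 then (uv^{−1})^25 = 1, and the only element of order dividing gcd(25, 58) = 1 is 1, so u = v.
With ψ(0) = 0 this makes ψ injective on all of ℤ/59ℤ, hence bijective (finite equal-size domain and codomain). In particular ψ is surjective.
Since ψ is surjective, we find the preimage of 26. The inverse of x ↦ x^25 on (ℤ/59ℤ)^× is x ↦ x^7, because 25·7 = 175 = 3·58 + 1 ≡ 1 (mod 58) and x^{58} = 1 for x ≠ 0 (Fermat). So ψ⁻¹(26) = 26^7 mod 59.
Repeated squaring mod 59: 26^1 ≡ 26, 26^2 ≡ 26² = 676 ≡ 27, 26^4 ≡ 27² = 729 ≡ 21. Since 7 = 4 + 2 + 1, 26^7 ≡ 21·27·26: 21·27 = 567 ≡ 36, then 36·26 = 936 ≡ 51. So 26^7 ≡ 51 (mod 59).
Hence ψ⁻¹(26) = 51.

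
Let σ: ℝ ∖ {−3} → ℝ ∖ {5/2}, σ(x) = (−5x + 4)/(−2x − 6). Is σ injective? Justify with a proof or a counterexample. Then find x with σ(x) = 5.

Suppose σ(u) = σ(v). Cross-multiplying: (−5u + 4)(−2v − 6) = (−5v + 4)(−2u − 6).
Expanding both sides and cancelling the symmetric terms leaves 38·(u − v) = 0. Since 38 ≠ 0, u = v. Hence σ is injective.
Solving σ(x) = 5: cross-multiplying gives −5x + 4 = 5(−2x − 6), which rearranges to 5x = −34, so x = −34/5.

-34/5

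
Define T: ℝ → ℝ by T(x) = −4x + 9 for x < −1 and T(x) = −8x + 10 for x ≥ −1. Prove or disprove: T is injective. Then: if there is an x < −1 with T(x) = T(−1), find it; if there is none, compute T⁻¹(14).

-9/4

Both pieces are strictly decreasing (slopes −4 and −8), so each is injective on its own interval.
The left piece maps (−∞, −1) onto (13, ∞); the right piece maps [−1, ∞) onto (−∞, 18].
These images overlap. In particular T(−1) = 18 (right piece), and solving −4x + 9 = 18 on the left piece gives x = −9/4 < −1.
So T(−9/4) = T(−1) with −9/4 ≠ −1, and T is not injective. This x = −9/4 is the requested value below −1.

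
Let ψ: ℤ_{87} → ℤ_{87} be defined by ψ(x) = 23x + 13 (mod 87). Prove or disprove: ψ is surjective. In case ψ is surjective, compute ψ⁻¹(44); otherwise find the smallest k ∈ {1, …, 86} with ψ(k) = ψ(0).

Since gcd(23, 87) = 1, 23 is invertible modulo 87. Euclid's algorithm: 87 = 3·23 + 18, 23 = 1·18 + 5, 18 = 3·5 + 3, 5 = 1·3 + 2, 3 = 1·2 + 1; back-substituting gives 1 = 53·23 − 14·87, so 23⁻¹ ≡ 53 (mod 87).
Then y ↦ 53(y − 13) is a two-sided inverse to ψ, so every y ∈ ℤ_{87} has a preimage.
So ψ is surjective.
Since ψ is surjective, we compute ψ⁻¹(44): solve 23x + 13 ≡ 44 (mod 87), i.e. 23x ≡ 31 (mod 87).
Multiplying by 23⁻¹ = 53 gives x ≡ 53·31 = 1643 = 18·87 + 77 ≡ 77 (mod 87).
Check: ψ(77) = 23·77 + 13 = 1784 = 20·87 + 44 ≡ 44 (mod 87).

77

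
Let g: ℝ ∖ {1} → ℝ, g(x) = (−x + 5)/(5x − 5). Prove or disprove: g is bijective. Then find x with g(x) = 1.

If g(x) = −1/5, cross-multiplying gives 5(−x + 5) = −1(5x − 5), which simplifies to 25 = 5 — false.  So −1/5 has no preimage and g is not surjective.
Hence g is not bijective.
Solving g(x) = 1: cross-multiplying gives −x + 5 = 1(5x − 5), which rearranges to −6x = −10, so x = 5/3.

5/3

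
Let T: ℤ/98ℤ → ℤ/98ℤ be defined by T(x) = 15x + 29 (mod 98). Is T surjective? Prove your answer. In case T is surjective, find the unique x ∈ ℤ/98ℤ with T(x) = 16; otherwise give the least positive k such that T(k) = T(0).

Since gcd(15, 98) = 1, 15 is invertible modulo 98. Euclid's algorithm: 98 = 6·15 + 8, 15 = 1·8 + 7, 8 = 1·7 + 1; back-substituting gives 1 = 85·15 − 13·98, so 15⁻¹ ≡ 85 (mod 98).
Then y ↦ 85(y − 29) is a two-sided inverse to T, so every y ∈ ℤ/98ℤ has a preimage.
Therefore T is surjective.
Since T is surjective, we compute T⁻¹(16): solve 15x + 29 ≡ 16 (mod 98), i.e. 15x ≡ 85 (mod 98).
Multiplying by 15⁻¹ = 85 gives x ≡ 85·85 = 7225 = 73·98 + 71 ≡ 71 (mod 98).
Check: T(71) = 15·71 + 29 = 1094 = 11·98 + 16 ≡ 16 (mod 98).

71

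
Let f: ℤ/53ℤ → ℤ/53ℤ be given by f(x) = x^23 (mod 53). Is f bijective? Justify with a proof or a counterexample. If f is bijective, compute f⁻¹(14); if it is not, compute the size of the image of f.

Since 53 is prime, the nonzero elements of ℤ/53ℤ form a cyclic group of order 52.
As gcd(23, 52) = 1, raising to the 23rd power is a bijection on this group: if a^23 ≡ b^23 then (ab^{−1})^23 = 1, and the only element of order dividing gcd(23, 52) = 1 is 1, so a = b.
With f(0) = 0 this makes f injective on all of ℤ/53ℤ, hence bijective (finite equal-size domain and codomain). In particular f is bijective.
Since f is bijective, we find the preimage of 14. The inverse of x ↦ x^23 on (ℤ/53ℤ)^× is x ↦ x^43, because 23·43 = 989 = 19·52 + 1 ≡ 1 (mod 52) and x^{52} = 1 for x ≠ 0 (Fermat). So f⁻¹(14) = 14^43 mod 53.
Repeated squaring mod 53: 14^1 ≡ 14, 14^2 ≡ 14² = 196 ≡ 37, 14^4 ≡ 37² = 1369 ≡ 44, 14^8 ≡ 44² = 1936 ≡ 28, 14^16 ≡ 28² = 784 ≡ 42, 14^32 ≡ 42² = 1764 ≡ 15. Since 43 = 32 + 8 + 2 + 1, 14^43 ≡ 15·28·37·14: 15·28 = 420 ≡ 49, then 49·37 = 1813 ≡ 11, then 11·14 = 154 ≡ 48. So 14^43 ≡ 48 (mod 53).
Hence f⁻¹(14) = 48.

48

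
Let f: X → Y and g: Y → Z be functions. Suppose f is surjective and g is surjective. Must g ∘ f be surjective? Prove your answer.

surjective

Let c ∈ Z. Since g is surjective, there is b ∈ Y with g(b) = c. Since f is surjective, there is a ∈ X with f(a) = b.
Then (g ∘ f)(a) = g(b) = c. Hence g ∘ f is surjective.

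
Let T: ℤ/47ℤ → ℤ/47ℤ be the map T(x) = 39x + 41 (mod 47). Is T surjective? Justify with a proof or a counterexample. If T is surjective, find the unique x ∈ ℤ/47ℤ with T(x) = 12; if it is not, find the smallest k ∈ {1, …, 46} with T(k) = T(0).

33

Since gcd(39, 47) = 1, 39 is invertible modulo 47. Euclid's algorithm: 47 = 1·39 + 8, 39 = 4·8 + 7, 8 = 1·7 + 1; back-substituting gives 1 = 41·39 − 34·47, so 39⁻¹ ≡ 41 (mod 47).
Then y ↦ 41(y − 41) is a two-sided inverse to T, so every y ∈ ℤ/47ℤ has a preimage.
So T is surjective.
Since T is surjective, we compute T⁻¹(12): solve 39x + 41 ≡ 12 (mod 47), i.e. 39x ≡ 18 (mod 47).
Multiplying by 39⁻¹ = 41 gives x ≡ 41·18 = 738 = 15·47 + 33 ≡ 33 (mod 47).
Check: T(33) = 39·33 + 41 = 1328 = 28·47 + 12 ≡ 12 (mod 47).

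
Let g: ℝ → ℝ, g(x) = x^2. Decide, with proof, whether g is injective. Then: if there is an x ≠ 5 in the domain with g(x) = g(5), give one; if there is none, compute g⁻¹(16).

g(5) = 25 = (−5)^2 = g(−5) (since 2 is even), with 5 ≠ −5. So g is not injective.
For the follow-up, such an x exists: taking x = −5 ∈ ℝ gives g(−5) = 25 = g(5) with −5 ≠ 5.

-5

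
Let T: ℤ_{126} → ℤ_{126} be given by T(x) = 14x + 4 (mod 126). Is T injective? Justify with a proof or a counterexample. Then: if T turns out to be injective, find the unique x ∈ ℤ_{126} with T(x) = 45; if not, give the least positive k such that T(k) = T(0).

9

We have gcd(14, 126) = 14 > 1. Taking a = 0 and b = 9: T(0) = 4 and T(9) = 14·9 + 4 = 130 ≡ 4 (mod 126).
So T(0) = T(9) while 0 ≠ 9, hence T is not injective.
Since T is not injective, we find the least positive k with T(k) = T(0): this means 14k ≡ 0 (mod 126), i.e. 126 ∣ 14k. Since gcd(14, 126) = 14, dividing through by 14 this holds exactly when 9 ∣ k.
The smallest positive such k is 9.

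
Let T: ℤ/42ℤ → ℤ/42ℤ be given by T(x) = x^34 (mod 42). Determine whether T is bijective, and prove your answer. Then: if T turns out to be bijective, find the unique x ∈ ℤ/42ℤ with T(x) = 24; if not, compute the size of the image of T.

T(4): Repeated squaring mod 42: 4^1 ≡ 4, 4^2 ≡ 4² = 16, 4^4 ≡ 16² = 256 ≡ 4, 4^8 ≡ 4² = 16, 4^16 ≡ 16² = 256 ≡ 4, 4^32 ≡ 4² = 16. Since 34 = 32 + 2, 4^34 ≡ 16·16: 16·16 = 256 ≡ 4. So 4^34 ≡ 4 (mod 42).
T(10): Repeated squaring mod 42: 10^1 ≡ 10, 10^2 ≡ 10² = 100 ≡ 16, 10^4 ≡ 16² = 256 ≡ 4, 10^8 ≡ 4² = 16, 10^16 ≡ 16² = 256 ≡ 4, 10^32 ≡ 4² = 16. Since 34 = 32 + 2, 10^34 ≡ 16·16: 16·16 = 256 ≡ 4. So 10^34 ≡ 4 (mod 42).
So T(4) = T(10) = 4 while 4 ≠ 10, therefore T is not injective, hence not bijective.
Since T is not bijective, we determine |image(T)|. Computing x^34 mod 42 for each x (by repeated squaring, reducing mod 42 at every step), the values T(0), T(1), …, T(41) are: 0, 1, 16, 39, 4, 37, 36, 7, 22, 9, 4, 25, 30, 1, 28, 15, 16, 25, 18, 37, 22, 21, 22, 37, 18, 25, 16, 15, 28, 1, 30, 25, 4, 9, 22, 7, 36, 37, 4, 39, 16, 1.
The distinct values are {0, 1, 4, 7, 9, 15, 16, 18, 21, 22, 25, 28, 30, 36, 37, 39}; there are 16 of them.

16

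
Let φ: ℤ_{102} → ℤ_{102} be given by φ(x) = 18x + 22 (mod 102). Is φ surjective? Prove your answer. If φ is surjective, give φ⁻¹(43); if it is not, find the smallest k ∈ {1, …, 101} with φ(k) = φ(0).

17

Since gcd(18, 102) = 6, we have 18x ≡ 0 (mod 6) for all x, so φ(x) ≡ 4 (mod 6).
But 0 ≢ 4 (mod 6), so 0 ∈ ℤ_{102} has no preimage. Therefore φ is not surjective.
Since φ is not surjective, we find the least positive k with φ(k) = φ(0): this means 18k ≡ 0 (mod 102), i.e. 102 ∣ 18k. Since gcd(18, 102) = 6, dividing through by 6 this holds exactly when 17 ∣ 3k, and as gcd(3, 17) = 1, exactly when 17 ∣ k.
The smallest positive such k is 17.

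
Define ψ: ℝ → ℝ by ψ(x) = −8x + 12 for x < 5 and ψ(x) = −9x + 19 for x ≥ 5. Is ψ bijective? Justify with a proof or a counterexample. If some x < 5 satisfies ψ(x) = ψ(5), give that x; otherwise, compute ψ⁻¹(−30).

Both pieces are strictly decreasing (slopes −8 and −9), so each is injective on its own interval.
The left piece maps (−∞, 5) onto (−28, ∞); the right piece maps [5, ∞) onto (−∞, −26].
These images overlap. In particular ψ(5) = −26 (right piece), and solving −8x + 12 = −26 on the left piece gives x = 19/4 < 5.
So ψ(19/4) = ψ(5) with 19/4 ≠ 5, and ψ is not injective, hence not bijective. This x = 19/4 is the requested value below 5.

19/4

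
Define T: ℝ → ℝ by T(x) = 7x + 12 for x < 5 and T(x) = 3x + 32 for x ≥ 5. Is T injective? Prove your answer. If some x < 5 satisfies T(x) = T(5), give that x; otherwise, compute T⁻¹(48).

Both pieces are strictly increasing (slopes 7 and 3), so each is injective on its own interval.
The left piece maps (−∞, 5) onto (−∞, 47); the right piece maps [5, ∞) onto [47, ∞).
These images are disjoint, so no value is attained by both pieces. Therefore T is injective.
Because the two images are disjoint, no x < 5 has T(x) = T(5), so we compute T⁻¹(48): 48 lies in [47, ∞), so solve 3x + 32 = 48: x = (48 − 32)/3 = 16/3.

16/3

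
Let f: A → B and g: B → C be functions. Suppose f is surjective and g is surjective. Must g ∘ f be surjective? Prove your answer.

Let c ∈ C. Since g is surjective, there is b ∈ B with g(b) = c. Since f is surjective, there is a ∈ A with f(a) = b.
Then (g ∘ f)(a) = g(b) = c. So g ∘ f is surjective.

surjective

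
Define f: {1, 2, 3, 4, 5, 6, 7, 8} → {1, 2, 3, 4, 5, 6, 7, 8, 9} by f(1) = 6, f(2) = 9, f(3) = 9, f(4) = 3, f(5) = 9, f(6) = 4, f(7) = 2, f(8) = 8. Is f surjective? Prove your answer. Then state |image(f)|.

No element maps to 1, so f is not surjective.
The image of f is {2, 3, 4, 6, 8, 9}, which has 6 elements.

6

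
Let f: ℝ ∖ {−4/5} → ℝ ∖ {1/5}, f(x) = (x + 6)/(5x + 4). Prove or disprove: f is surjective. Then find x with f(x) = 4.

For any y ≠ 1/5, solving y(5x + 4) = x + 6 for x gives a well-defined x ≠ −4/5. So f is surjective.
Solving f(x) = 4: cross-multiplying gives x + 6 = 4(5x + 4), which rearranges to −19x = 10, so x = −10/19.

-10/19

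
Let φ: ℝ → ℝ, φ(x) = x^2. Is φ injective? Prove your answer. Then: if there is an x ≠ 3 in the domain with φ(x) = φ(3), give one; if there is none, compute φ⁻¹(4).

-3

φ(3) = 9 = (−3)^2 = φ(−3) (since 2 is even), with 3 ≠ −3. So φ is not injective.
For the follow-up, such an x exists: taking x = −3 ∈ ℝ gives φ(−3) = 9 = φ(3) with −3 ≠ 3.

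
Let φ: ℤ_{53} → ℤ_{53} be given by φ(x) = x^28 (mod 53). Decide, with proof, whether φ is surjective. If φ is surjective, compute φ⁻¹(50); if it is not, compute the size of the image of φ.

φ(2): Repeated squaring mod 53: 2^1 ≡ 2, 2^2 ≡ 2² = 4, 2^4 ≡ 4² = 16, 2^8 ≡ 16² = 256 ≡ 44, 2^16 ≡ 44² = 1936 ≡ 28. Since 28 = 16 + 8 + 4, 2^28 ≡ 28·44·16: 28·44 = 1232 ≡ 13, then 13·16 = 208 ≡ 49. So 2^28 ≡ 49 (mod 53).
φ(7): Repeated squaring mod 53: 7^1 ≡ 7, 7^2 ≡ 7² = 49, 7^4 ≡ 49² = 2401 ≡ 16, 7^8 ≡ 16² = 256 ≡ 44, 7^16 ≡ 44² = 1936 ≡ 28. Since 28 = 16 + 8 + 4, 7^28 ≡ 28·44·16: 28·44 = 1232 ≡ 13, then 13·16 = 208 ≡ 49. So 7^28 ≡ 49 (mod 53).
So φ(2) = φ(7) = 49 while 2 ≠ 7, so φ is not injective.
A non-injective map from the 53-element set ℤ_{53} to itself takes at most 52 distinct values, so it cannot be surjective. Thus φ is not surjective.
Since φ is not surjective, we determine |image(φ)|. Computing x^28 mod 53 for each x (by repeated squaring, reducing mod 53 at every step), the values φ(0), φ(1), …, φ(52) are: 0, 1, 49, 44, 16, 28, 36, 49, 42, 28, 47, 15, 15, 10, 16, 13, 44, 24, 47, 10, 24, 36, 46, 1, 46, 42, 13, 13, 42, 46, 1, 46, 36, 24, 10, 47, 24, 44, 13, 16, 10, 15, 15, 47, 28, 42, 49, 36, 28, 16, 44, 49, 1.
The distinct values are {0, 1, 10, 13, 15, 16, 24, 28, 36, 42, 44, 46, 47, 49}; there are 14 of them.

14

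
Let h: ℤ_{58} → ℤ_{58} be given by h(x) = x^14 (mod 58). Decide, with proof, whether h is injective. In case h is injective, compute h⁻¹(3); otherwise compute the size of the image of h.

6

h(1) = 1^14 = 1.
h(5): Repeated squaring mod 58: 5^1 ≡ 5, 5^2 ≡ 5² = 25, 5^4 ≡ 25² = 625 ≡ 45, 5^8 ≡ 45² = 2025 ≡ 53. Since 14 = 8 + 4 + 2, 5^14 ≡ 53·45·25: 53·45 = 2385 ≡ 7, then 7·25 = 175 ≡ 1. So 5^14 ≡ 1 (mod 58).
So h(1) = h(5) = 1 while 1 ≠ 5, thus h is not injective.
Since h is not injective, we determine |image(h)|. Computing x^14 mod 58 for each x (by repeated squaring, reducing mod 58 at every step), the values h(0), h(1), …, h(57) are: 0, 1, 28, 57, 30, 1, 30, 1, 28, 1, 28, 57, 28, 1, 28, 57, 30, 57, 28, 57, 30, 57, 30, 1, 30, 1, 28, 57, 30, 29, 30, 57, 28, 1, 30, 1, 30, 57, 30, 57, 28, 57, 30, 57, 28, 1, 28, 57, 28, 1, 28, 1, 30, 1, 30, 57, 28, 1.
The distinct values are {0, 1, 28, 29, 30, 57}; there are 6 of them.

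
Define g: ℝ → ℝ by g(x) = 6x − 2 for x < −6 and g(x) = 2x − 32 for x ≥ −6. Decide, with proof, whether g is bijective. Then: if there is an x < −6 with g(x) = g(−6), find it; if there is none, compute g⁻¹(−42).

-7

Both pieces are strictly increasing (slopes 6 and 2), so each is injective on its own interval.
The left piece maps (−∞, −6) onto (−∞, −38); the right piece maps [−6, ∞) onto [−44, ∞).
These images overlap. In particular g(−6) = −44 (right piece), and solving 6x − 2 = −44 on the left piece gives x = −7 < −6.
So g(−7) = g(−6) with −7 ≠ −6, and g is not injective, hence not bijective. This x = −7 is the requested value below −6.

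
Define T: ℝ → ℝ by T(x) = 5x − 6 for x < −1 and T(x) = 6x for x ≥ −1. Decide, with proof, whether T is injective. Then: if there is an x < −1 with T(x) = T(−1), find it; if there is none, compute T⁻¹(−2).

Both pieces are strictly increasing (slopes 5 and 6), so each is injective on its own interval.
The left piece maps (−∞, −1) onto (−∞, −11); the right piece maps [−1, ∞) onto [−6, ∞).
These images are disjoint, so no value is attained by both pieces. Therefore T is injective.
Because the two images are disjoint, no x < −1 has T(x) = T(−1), so we compute T⁻¹(−2): −2 lies in [−6, ∞), so solve 6x = −2: x = (−2 − 0)/6 = −1/3.

-1/3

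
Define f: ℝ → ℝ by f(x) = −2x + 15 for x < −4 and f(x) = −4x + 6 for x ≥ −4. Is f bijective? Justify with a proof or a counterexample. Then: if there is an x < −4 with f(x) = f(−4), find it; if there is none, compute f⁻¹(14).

Both pieces are strictly decreasing (slopes −2 and −4), so each is injective on its own interval.
The left piece maps (−∞, −4) onto (23, ∞); the right piece maps [−4, ∞) onto (−∞, 22].
The images leave a gap (23 has no preimage), so f is not surjective, hence not bijective.
Because the two images are disjoint, no x < −4 has f(x) = f(−4), so we compute f⁻¹(14): 14 lies in (−∞, 22], so solve −4x + 6 = 14: x = (14 − 6)/(−4) = −2.

-2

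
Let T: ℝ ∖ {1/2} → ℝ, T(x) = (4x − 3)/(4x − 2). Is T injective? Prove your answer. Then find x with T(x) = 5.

7/16

Suppose T(s) = T(t). Cross-multiplying: (4s − 3)(4t − 2) = (4t − 3)(4s − 2).
Expanding both sides and cancelling the symmetric terms leaves 4·(s − t) = 0. Since 4 ≠ 0, s = t. Hence T is injective.
Solving T(x) = 5: cross-multiplying gives 4x − 3 = 5(4x − 2), which rearranges to −16x = −7, so x = 7/16.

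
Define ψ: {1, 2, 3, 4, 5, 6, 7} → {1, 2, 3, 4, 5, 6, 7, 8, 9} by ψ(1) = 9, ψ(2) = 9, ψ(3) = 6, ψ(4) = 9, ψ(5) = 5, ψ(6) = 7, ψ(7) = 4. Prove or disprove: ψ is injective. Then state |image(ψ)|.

5

ψ(1) = 9 = ψ(2) with 1 ≠ 2, so ψ is not injective.
The image of ψ is {4, 5, 6, 7, 9}, which has 5 elements.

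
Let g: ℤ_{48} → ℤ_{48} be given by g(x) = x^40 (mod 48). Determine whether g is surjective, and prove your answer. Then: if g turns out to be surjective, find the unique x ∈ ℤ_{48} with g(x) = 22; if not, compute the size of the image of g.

g(2): Repeated squaring mod 48: 2^1 ≡ 2, 2^2 ≡ 2² = 4, 2^4 ≡ 4² = 16, 2^8 ≡ 16² = 256 ≡ 16, 2^16 ≡ 16² = 256 ≡ 16, 2^32 ≡ 16² = 256 ≡ 16. Since 40 = 32 + 8, 2^40 ≡ 16·16: 16·16 = 256 ≡ 16. So 2^40 ≡ 16 (mod 48).
g(4): Repeated squaring mod 48: 4^1 ≡ 4, 4^2 ≡ 4² = 16, 4^4 ≡ 16² = 256 ≡ 16, 4^8 ≡ 16² = 256 ≡ 16, 4^16 ≡ 16² = 256 ≡ 16, 4^32 ≡ 16² = 256 ≡ 16. Since 40 = 32 + 8, 4^40 ≡ 16·16: 16·16 = 256 ≡ 16. So 4^40 ≡ 16 (mod 48).
So g(2) = g(4) = 16 while 2 ≠ 4, therefore g is not injective.
A non-injective map from the 48-element set ℤ_{48} to itself takes at most 47 distinct values, so it cannot be surjective. Hence g is not surjective.
Since g is not surjective, we determine |image(g)|. Computing x^40 mod 48 for each x (by repeated squaring, reducing mod 48 at every step), the values g(0), g(1), …, g(47) are: 0, 1, 16, 33, 16, 1, 0, 1, 16, 33, 16, 1, 0, 1, 16, 33, 16, 1, 0, 1, 16, 33, 16, 1, 0, 1, 16, 33, 16, 1, 0, 1, 16, 33, 16, 1, 0, 1, 16, 33, 16, 1, 0, 1, 16, 33, 16, 1.
The distinct values are {0, 1, 16, 33}; there are 4 of them.

4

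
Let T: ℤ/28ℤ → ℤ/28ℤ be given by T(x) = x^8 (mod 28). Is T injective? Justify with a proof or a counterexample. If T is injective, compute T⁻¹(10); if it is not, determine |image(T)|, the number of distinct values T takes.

T(6): Repeated squaring mod 28: 6^1 ≡ 6, 6^2 ≡ 6² = 36 ≡ 8, 6^4 ≡ 8² = 64 ≡ 8, 6^8 ≡ 8² = 64 ≡ 8. So 6^8 ≡ 8 (mod 28).
T(8): Repeated squaring mod 28: 8^1 ≡ 8, 8^2 ≡ 8² = 64 ≡ 8, 8^4 ≡ 8² = 64 ≡ 8, 8^8 ≡ 8² = 64 ≡ 8. So 8^8 ≡ 8 (mod 28).
So T(6) = T(8) = 8 while 6 ≠ 8, thus T is not injective.
Since T is not injective, we determine |image(T)|. Computing x^8 mod 28 for each x (by repeated squaring, reducing mod 28 at every step), the values T(0), T(1), …, T(27) are: 0, 1, 4, 9, 16, 25, 8, 21, 8, 25, 16, 9, 4, 1, 0, 1, 4, 9, 16, 25, 8, 21, 8, 25, 16, 9, 4, 1.
The distinct values are {0, 1, 4, 8, 9, 16, 21, 25}; there are 8 of them.

8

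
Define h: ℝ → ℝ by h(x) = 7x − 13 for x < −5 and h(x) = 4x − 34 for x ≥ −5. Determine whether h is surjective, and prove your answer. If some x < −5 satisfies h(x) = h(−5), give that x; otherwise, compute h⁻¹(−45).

-41/7

Both pieces are strictly increasing (slopes 7 and 4), so each is injective on its own interval.
The left piece maps (−∞, −5) onto (−∞, −48); the right piece maps [−5, ∞) onto [−54, ∞).
The union (−∞, −48) ∪ [−54, ∞) covers ℝ, so h is surjective.
For the follow-up: the images overlap, so an x < −5 with h(x) = h(−5) exists. h(−5) = −54; solving 7x − 13 = −54 for x < −5 gives x = (−54 + 13)/7 = −41/7.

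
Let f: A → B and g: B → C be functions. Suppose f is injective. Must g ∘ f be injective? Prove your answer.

not injective

No. Take A = B = C = {1, 2, 3}, f = identity (injective), and g(x) = 1 for every x.
Then (g ∘ f)(1) = 1 = (g ∘ f)(3) with 1 ≠ 3, so g ∘ f is not injective.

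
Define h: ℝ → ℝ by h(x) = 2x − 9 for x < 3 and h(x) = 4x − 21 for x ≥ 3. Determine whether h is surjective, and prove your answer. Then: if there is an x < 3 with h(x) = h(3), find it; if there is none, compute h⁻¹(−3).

0

Both pieces are strictly increasing (slopes 2 and 4), so each is injective on its own interval.
The left piece maps (−∞, 3) onto (−∞, −3); the right piece maps [3, ∞) onto [−9, ∞).
The union (−∞, −3) ∪ [−9, ∞) covers ℝ, so h is surjective.
For the follow-up: the images overlap, so an x < 3 with h(x) = h(3) exists. h(3) = −9; solving 2x − 9 = −9 for x < 3 gives x = (−9 + 9)/2 = 0.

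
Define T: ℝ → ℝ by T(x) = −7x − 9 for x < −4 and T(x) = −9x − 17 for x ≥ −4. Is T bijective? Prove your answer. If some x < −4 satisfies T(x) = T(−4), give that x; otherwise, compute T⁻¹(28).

Both pieces are strictly decreasing (slopes −7 and −9), so each is injective on its own interval.
The left piece maps (−∞, −4) onto (19, ∞); the right piece maps [−4, ∞) onto (−∞, 19].
Since 19 = 19, the images partition ℝ: T is injective and surjective, hence bijective.
Because the two images are disjoint, no x < −4 has T(x) = T(−4), so we compute T⁻¹(28): 28 lies in (19, ∞), so solve −7x − 9 = 28: x = (28 + 9)/(−7) = −37/7.

-37/7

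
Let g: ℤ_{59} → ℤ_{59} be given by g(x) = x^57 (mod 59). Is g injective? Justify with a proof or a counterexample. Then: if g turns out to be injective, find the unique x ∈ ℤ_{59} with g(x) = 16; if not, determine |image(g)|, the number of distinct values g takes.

48

Since 59 is prime, the nonzero elements of ℤ_{59} form a cyclic group of order 58.
As gcd(57, 58) = 1, raising to the 57th power is a bijection on this group: if u^57 ≡ v^57 then (uv^{−1})^57 = 1, and the only element of order dividing gcd(57, 58) = 1 is 1, so u = v.
With g(0) = 0 this makes g injective on all of ℤ_{59}, hence bijective (finite equal-size domain and codomain). In particular g is injective.
Since g is injective, we find the preimage of 16. The inverse of x ↦ x^57 on (ℤ_{59})^× is x ↦ x^57, because 57·57 = 3249 = 56·58 + 1 ≡ 1 (mod 58) and x^{58} = 1 for x ≠ 0 (Fermat). So g⁻¹(16) = 16^57 mod 59.
Repeated squaring mod 59: 16^1 ≡ 16, 16^2 ≡ 16² = 256 ≡ 20, 16^4 ≡ 20² = 400 ≡ 46, 16^8 ≡ 46² = 2116 ≡ 51, 16^16 ≡ 51² = 2601 ≡ 5, 16^32 ≡ 5² = 25. Since 57 = 32 + 16 + 8 + 1, 16^57 ≡ 25·5·51·16: 25·5 = 125 ≡ 7, then 7·51 = 357 ≡ 3, then 3·16 = 48. So 16^57 ≡ 48 (mod 59).
Hence g⁻¹(16) = 48.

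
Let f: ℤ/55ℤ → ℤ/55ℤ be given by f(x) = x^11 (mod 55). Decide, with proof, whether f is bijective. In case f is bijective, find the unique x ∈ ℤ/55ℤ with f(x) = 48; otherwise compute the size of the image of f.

37

Computing x^11 mod 55 for each x (by repeated squaring, reducing mod 55 at every step), the values f(0), f(1), …, f(54) are: 0, 1, 13, 47, 4, 5, 6, 18, 52, 9, 10, 11, 23, 2, 14, 15, 16, 28, 7, 19, 20, 21, 33, 12, 24, 25, 26, 38, 17, 29, 30, 31, 43, 22, 34, 35, 36, 48, 27, 39, 40, 41, 53, 32, 44, 45, 46, 3, 37, 49, 50, 51, 8, 42, 54.
Every element of ℤ/55ℤ appears exactly once in this list, so f is a bijection, and in particular bijective.
Since f is bijective, we read off the preimage of 48 from the same table: f(37) = 48, so f⁻¹(48) = 37.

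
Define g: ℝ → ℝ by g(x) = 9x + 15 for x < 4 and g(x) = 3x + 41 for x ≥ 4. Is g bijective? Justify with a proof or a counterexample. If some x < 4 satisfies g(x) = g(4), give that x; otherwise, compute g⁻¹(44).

29/9

Both pieces are strictly increasing (slopes 9 and 3), so each is injective on its own interval.
The left piece maps (−∞, 4) onto (−∞, 51); the right piece maps [4, ∞) onto [53, ∞).
The images leave a gap (51 has no preimage), so g is not surjective, hence not bijective.
Because the two images are disjoint, no x < 4 has g(x) = g(4), so we compute g⁻¹(44): 44 lies in (−∞, 51), so solve 9x + 15 = 44: x = (44 − 15)/9 = 29/9.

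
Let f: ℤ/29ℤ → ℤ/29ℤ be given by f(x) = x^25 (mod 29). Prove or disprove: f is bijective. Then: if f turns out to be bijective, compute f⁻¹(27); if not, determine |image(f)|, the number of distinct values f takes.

Since 29 is prime, the nonzero elements of ℤ/29ℤ form a cyclic group of order 28.
As gcd(25, 28) = 1, raising to the 25th power is a bijection on this group: if u^25 ≡ v^25 then (uv^{−1})^25 = 1, and the only element of order dividing gcd(25, 28) = 1 is 1, so u = v.
With f(0) = 0 this makes f injective on all of ℤ/29ℤ, hence bijective (finite equal-size domain and codomain). In particular f is bijective.
Since f is bijective, we find the preimage of 27. The inverse of x ↦ x^25 on (ℤ/29ℤ)^× is x ↦ x^9, because 25·9 = 225 = 8·28 + 1 ≡ 1 (mod 28) and x^{28} = 1 for x ≠ 0 (Fermat). So f⁻¹(27) = 27^9 mod 29.
Repeated squaring mod 29: 27^1 ≡ 27, 27^2 ≡ 27² = 729 ≡ 4, 27^4 ≡ 4² = 16, 27^8 ≡ 16² = 256 ≡ 24. Since 9 = 8 + 1, 27^9 ≡ 24·27: 24·27 = 648 ≡ 10. So 27^9 ≡ 10 (mod 29).
Hence f⁻¹(27) = 10.

10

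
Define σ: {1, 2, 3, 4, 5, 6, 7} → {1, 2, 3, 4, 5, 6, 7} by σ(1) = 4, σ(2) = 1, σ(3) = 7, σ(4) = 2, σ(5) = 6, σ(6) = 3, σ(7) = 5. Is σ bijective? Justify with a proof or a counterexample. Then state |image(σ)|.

The values 4, 1, 7, 2, 6, 3, 5 are a permutation of {1, 2, 3, 4, 5, 6, 7}: each element appears exactly once.
So σ is injective and surjective, hence bijective.
The image of σ is {1, 2, 3, 4, 5, 6, 7}, which has 7 elements.

7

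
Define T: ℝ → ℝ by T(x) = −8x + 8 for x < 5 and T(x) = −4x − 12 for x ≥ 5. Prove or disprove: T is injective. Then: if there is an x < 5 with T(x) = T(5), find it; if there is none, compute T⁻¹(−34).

11/2

Both pieces are strictly decreasing (slopes −8 and −4), so each is injective on its own interval.
The left piece maps (−∞, 5) onto (−32, ∞); the right piece maps [5, ∞) onto (−∞, −32].
These images are disjoint, so no value is attained by both pieces. Hence T is injective.
Because the two images are disjoint, no x < 5 has T(x) = T(5), so we compute T⁻¹(−34): −34 lies in (−∞, −32], so solve −4x − 12 = −34: x = (−34 + 12)/(−4) = 11/2.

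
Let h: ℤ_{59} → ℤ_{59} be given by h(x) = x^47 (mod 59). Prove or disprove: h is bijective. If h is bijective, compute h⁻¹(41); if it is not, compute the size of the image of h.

Since 59 is prime, the nonzero elements of ℤ_{59} form a cyclic group of order 58.
As gcd(47, 58) = 1, raising to the 47th power is a bijection on this group: if a^47 ≡ b^47 then (ab^{−1})^47 = 1, and the only element of order dividing gcd(47, 58) = 1 is 1, so a = b.
With h(0) = 0 this makes h injective on all of ℤ_{59}, hence bijective (finite equal-size domain and codomain). In particular h is bijective.
Since h is bijective, we find the preimage of 41. The inverse of x ↦ x^47 on (ℤ_{59})^× is x ↦ x^21, because 47·21 = 987 = 17·58 + 1 ≡ 1 (mod 58) and x^{58} = 1 for x ≠ 0 (Fermat). So h⁻¹(41) = 41^21 mod 59.
Repeated squaring mod 59: 41^1 ≡ 41, 41^2 ≡ 41² = 1681 ≡ 29, 41^4 ≡ 29² = 841 ≡ 15, 41^8 ≡ 15² = 225 ≡ 48, 41^16 ≡ 48² = 2304 ≡ 3. Since 21 = 16 + 4 + 1, 41^21 ≡ 3·15·41: 3·15 = 45, then 45·41 = 1845 ≡ 16. So 41^21 ≡ 16 (mod 59).
Hence h⁻¹(41) = 16.

16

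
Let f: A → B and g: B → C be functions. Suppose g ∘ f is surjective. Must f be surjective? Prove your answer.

not surjective

No. Take A = {1}, B = {1, 2, 3}, C = {1}, f(a) = 1 for every a ∈ A, and g(b) = 1 for every b ∈ B.
Then g ∘ f is surjective onto {1}, but 3 ∈ B has no preimage under f, so f is not surjective.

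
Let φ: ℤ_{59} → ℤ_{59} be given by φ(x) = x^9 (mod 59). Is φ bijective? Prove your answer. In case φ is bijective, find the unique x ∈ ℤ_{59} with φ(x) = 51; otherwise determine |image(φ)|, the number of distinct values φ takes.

Since 59 is prime, the nonzero elements of ℤ_{59} form a cyclic group of order 58.
As gcd(9, 58) = 1, raising to the 9th power is a bijection on this group: if u^9 ≡ v^9 then (uv^{−1})^9 = 1, and the only element of order dividing gcd(9, 58) = 1 is 1, so u = v.
With φ(0) = 0 this makes φ injective on all of ℤ_{59}, hence bijective (finite equal-size domain and codomain). In particular φ is bijective.
Since φ is bijective, we find the preimage of 51. The inverse of x ↦ x^9 on (ℤ_{59})^× is x ↦ x^13, because 9·13 = 117 = 2·58 + 1 ≡ 1 (mod 58) and x^{58} = 1 for x ≠ 0 (Fermat). So φ⁻¹(51) = 51^13 mod 59.
Repeated squaring mod 59: 51^1 ≡ 51, 51^2 ≡ 51² = 2601 ≡ 5, 51^4 ≡ 5² = 25, 51^8 ≡ 25² = 625 ≡ 35. Since 13 = 8 + 4 + 1, 51^13 ≡ 35·25·51: 35·25 = 875 ≡ 49, then 49·51 = 2499 ≡ 21. So 51^13 ≡ 21 (mod 59).
Hence φ⁻¹(51) = 21.

21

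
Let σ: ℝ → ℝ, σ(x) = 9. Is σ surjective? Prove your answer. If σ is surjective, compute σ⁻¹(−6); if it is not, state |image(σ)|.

Recall: σ is surjective if every y in the codomain equals σ(x) for some x in the domain.
σ(x) = 9 for all x, so 10 has no preimage and σ is not surjective.
Since σ is not surjective, we state |image(σ)|: the image of σ is {9}, which has 1 element.

1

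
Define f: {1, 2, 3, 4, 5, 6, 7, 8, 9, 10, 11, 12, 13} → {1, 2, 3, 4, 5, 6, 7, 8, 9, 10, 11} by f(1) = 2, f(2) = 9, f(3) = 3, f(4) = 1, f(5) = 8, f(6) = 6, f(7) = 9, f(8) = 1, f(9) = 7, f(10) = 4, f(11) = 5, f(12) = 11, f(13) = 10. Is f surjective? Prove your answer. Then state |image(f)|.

11

Every element of the codomain has a preimage: 1 = f(4), 2 = f(1), 3 = f(3), 4 = f(10), 5 = f(11), 6 = f(6), 7 = f(9), 8 = f(5), 9 = f(2), 10 = f(13), 11 = f(12).
Therefore f is surjective.
The image of f is {1, 2, 3, 4, 5, 6, 7, 8, 9, 10, 11}, which has 11 elements.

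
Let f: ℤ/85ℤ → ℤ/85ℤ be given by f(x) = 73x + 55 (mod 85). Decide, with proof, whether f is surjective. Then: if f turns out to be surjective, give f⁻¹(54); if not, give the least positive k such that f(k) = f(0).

78

By definition, f is surjective if every y in the codomain equals f(x) for some x in the domain.
Since gcd(73, 85) = 1, 73 is invertible modulo 85. Euclid's algorithm: 85 = 1·73 + 12, 73 = 6·12 + 1; back-substituting gives 1 = 7·73 − 6·85, so 73⁻¹ ≡ 7 (mod 85).
Then y ↦ 7(y − 55) is a two-sided inverse to f, so every y ∈ ℤ/85ℤ has a preimage.
Hence f is surjective.
Since f is surjective, we find f⁻¹(54): we need 73x ≡ 54 − 55 ≡ 84 (mod 85). Using 73⁻¹ = 7: x ≡ 7·84 = 588 = 6·85 + 78, so x = 78.
Check: f(78) = 73·78 + 55 = 5749 = 67·85 + 54 ≡ 54 (mod 85).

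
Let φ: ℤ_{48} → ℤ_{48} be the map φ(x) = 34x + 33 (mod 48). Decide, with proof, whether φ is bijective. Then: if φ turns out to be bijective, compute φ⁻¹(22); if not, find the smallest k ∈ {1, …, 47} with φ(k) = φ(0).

We have gcd(34, 48) = 2 > 1. Taking a = 0 and b = 24: φ(0) = 33 and φ(24) = 34·24 + 33 = 849 ≡ 33 (mod 48).
So φ(0) = φ(24) while 0 ≠ 24, so φ is not injective, hence not bijective.
Since φ is not bijective, we find the least positive k with φ(k) = φ(0): this means 34k ≡ 0 (mod 48), i.e. 48 ∣ 34k. Since gcd(34, 48) = 2, dividing through by 2 this holds exactly when 24 ∣ 17k, and as gcd(17, 24) = 1, exactly when 24 ∣ k.
The smallest positive such k is 24.

24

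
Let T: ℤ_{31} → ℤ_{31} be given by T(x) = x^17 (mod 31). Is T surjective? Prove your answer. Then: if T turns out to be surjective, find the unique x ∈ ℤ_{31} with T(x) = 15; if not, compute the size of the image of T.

Since 31 is prime, the nonzero elements of ℤ_{31} form a cyclic group of order 30.
As gcd(17, 30) = 1, raising to the 17th power is a bijection on this group: if u^17 ≡ v^17 then (uv^{−1})^17 = 1, and the only element of order dividing gcd(17, 30) = 1 is 1, so u = v.
With T(0) = 0 this makes T injective on all of ℤ_{31}, hence bijective (finite equal-size domain and codomain). In particular T is surjective.
Since T is surjective, we find the preimage of 15. The inverse of x ↦ x^17 on (ℤ_{31})^× is x ↦ x^23, because 17·23 = 391 = 13·30 + 1 ≡ 1 (mod 30) and x^{30} = 1 for x ≠ 0 (Fermat). So T⁻¹(15) = 15^23 mod 31.
Repeated squaring mod 31: 15^1 ≡ 15, 15^2 ≡ 15² = 225 ≡ 8, 15^4 ≡ 8² = 64 ≡ 2, 15^8 ≡ 2² = 4, 15^16 ≡ 4² = 16. Since 23 = 16 + 4 + 2 + 1, 15^23 ≡ 16·2·8·15: 16·2 = 32 ≡ 1, then 1·8 = 8, then 8·15 = 120 ≡ 27. So 15^23 ≡ 27 (mod 31).
Hence T⁻¹(15) = 27.

27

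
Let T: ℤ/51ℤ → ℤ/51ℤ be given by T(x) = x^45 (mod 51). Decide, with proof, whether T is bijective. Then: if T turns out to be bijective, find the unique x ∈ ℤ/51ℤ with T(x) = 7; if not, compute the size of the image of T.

28

Computing x^45 mod 51 for each x (by repeated squaring, reducing mod 51 at every step), the values T(0), T(1), …, T(50) are: 0, 1, 32, 12, 4, 20, 27, 40, 26, 42, 28, 41, 48, 13, 5, 36, 16, 17, 18, 49, 29, 21, 37, 44, 6, 43, 8, 45, 7, 14, 30, 22, 2, 33, 34, 35, 15, 46, 38, 3, 10, 23, 9, 25, 11, 24, 31, 47, 39, 19, 50.
Every element of ℤ/51ℤ appears exactly once in this list, so T is a bijection, and in particular bijective.
Since T is bijective, we read off the preimage of 7 from the same table: T(28) = 7, so T⁻¹(7) = 28.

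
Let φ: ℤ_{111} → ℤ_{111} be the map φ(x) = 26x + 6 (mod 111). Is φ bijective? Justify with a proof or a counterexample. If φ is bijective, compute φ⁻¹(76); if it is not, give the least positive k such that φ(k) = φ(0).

Recall: φ is injective when φ(a) = φ(b) forces a = b.
If φ(a) = φ(b), then 26a ≡ 26b (mod 111). Because gcd(26, 111) = 1, we may cancel 26 to get a ≡ b (mod 111).
We now compute 26⁻¹ mod 111 explicitly. Euclid's algorithm: 111 = 4·26 + 7, 26 = 3·7 + 5, 7 = 1·5 + 2, 5 = 2·2 + 1; back-substituting gives 1 = 47·26 − 11·111, so 26⁻¹ ≡ 47 (mod 111).
For any y ∈ ℤ_{111}, x = 47(y − 6) mod 111 satisfies φ(x) = 26·47(y − 6) + 6 ≡ y (since 26·47 ≡ 1 mod 111). So every y has a preimage.
Hence φ is bijective.
Since φ is bijective, we compute φ⁻¹(76): solve 26x + 6 ≡ 76 (mod 111), i.e. 26x ≡ 70 (mod 111).
Multiplying by 26⁻¹ = 47 gives x ≡ 47·70 = 3290 = 29·111 + 71 ≡ 71 (mod 111).
Check: φ(71) = 26·71 + 6 = 1852 = 16·111 + 76 ≡ 76 (mod 111).

71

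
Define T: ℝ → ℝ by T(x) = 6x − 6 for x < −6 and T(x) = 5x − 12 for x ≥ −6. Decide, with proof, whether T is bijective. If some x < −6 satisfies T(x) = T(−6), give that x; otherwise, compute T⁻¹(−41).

-29/5

Both pieces are strictly increasing (slopes 6 and 5), so each is injective on its own interval.
The left piece maps (−∞, −6) onto (−∞, −42); the right piece maps [−6, ∞) onto [−42, ∞).
Since −42 = −42, the images partition ℝ: T is injective and surjective, hence bijective.
Because the two images are disjoint, no x < −6 has T(x) = T(−6), so we compute T⁻¹(−41): −41 lies in [−42, ∞), so solve 5x − 12 = −41: x = (−41 + 12)/5 = −29/5.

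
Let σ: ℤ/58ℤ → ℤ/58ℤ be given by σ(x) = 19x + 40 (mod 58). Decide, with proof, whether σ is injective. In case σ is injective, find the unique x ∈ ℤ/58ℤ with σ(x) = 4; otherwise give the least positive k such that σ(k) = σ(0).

If σ(x_1) = σ(x_2), then 19x_1 ≡ 19x_2 (mod 58). Because gcd(19, 58) = 1, we may cancel 19 to get x_1 ≡ x_2 (mod 58).
Hence σ is injective.
We now compute 19⁻¹ mod 58 explicitly. Euclid's algorithm: 58 = 3·19 + 1; back-substituting gives 1 = 55·19 − 18·58, so 19⁻¹ ≡ 55 (mod 58).
Since σ is injective, we compute σ⁻¹(4): solve 19x + 40 ≡ 4 (mod 58), i.e. 19x ≡ 22 (mod 58).
Multiplying by 19⁻¹ = 55 gives x ≡ 55·22 = 1210 = 20·58 + 50 ≡ 50 (mod 58).
Check: σ(50) = 19·50 + 40 = 990 = 17·58 + 4 ≡ 4 (mod 58).

50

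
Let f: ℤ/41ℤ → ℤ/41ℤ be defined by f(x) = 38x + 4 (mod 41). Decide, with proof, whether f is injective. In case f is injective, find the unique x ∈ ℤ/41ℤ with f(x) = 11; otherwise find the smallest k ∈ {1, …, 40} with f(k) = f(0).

Recall that f is injective if f(x_1) = f(x_2) implies x_1 = x_2.
If f(x_1) = f(x_2), then 38x_1 ≡ 38x_2 (mod 41). Because gcd(38, 41) = 1, we may cancel 38 to get x_1 ≡ x_2 (mod 41).
Therefore f is injective.
We now compute 38⁻¹ mod 41 explicitly. Euclid's algorithm: 41 = 1·38 + 3, 38 = 12·3 + 2, 3 = 1·2 + 1; back-substituting gives 1 = 27·38 − 25·41, so 38⁻¹ ≡ 27 (mod 41).
Since f is injective, we compute f⁻¹(11): solve 38x + 4 ≡ 11 (mod 41), i.e. 38x ≡ 7 (mod 41).
Multiplying by 38⁻¹ = 27 gives x ≡ 27·7 = 189 = 4·41 + 25 ≡ 25 (mod 41).
Check: f(25) = 38·25 + 4 = 954 = 23·41 + 11 ≡ 11 (mod 41).

25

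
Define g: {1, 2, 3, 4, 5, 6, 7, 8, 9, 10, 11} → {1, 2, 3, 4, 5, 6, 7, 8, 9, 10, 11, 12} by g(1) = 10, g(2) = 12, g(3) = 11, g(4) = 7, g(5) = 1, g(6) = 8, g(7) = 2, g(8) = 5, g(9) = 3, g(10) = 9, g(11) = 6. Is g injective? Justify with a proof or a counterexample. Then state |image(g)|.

11

The values g(1), …, g(11) are 10, 12, 11, 7, 1, 8, 2, 5, 3, 9, 6 — all distinct.
So g(x_1) = g(x_2) only when x_1 = x_2, and g is injective.
The image of g is {1, 2, 3, 5, 6, 7, 8, 9, 10, 11, 12}, which has 11 elements.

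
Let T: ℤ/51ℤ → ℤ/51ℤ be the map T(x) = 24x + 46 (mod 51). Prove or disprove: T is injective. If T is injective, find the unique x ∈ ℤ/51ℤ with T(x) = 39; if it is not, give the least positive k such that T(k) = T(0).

By definition, injectivity means: for all x_1, x_2 in the domain, T(x_1) = T(x_2) implies x_1 = x_2.
We have gcd(24, 51) = 3 > 1. Taking x_1 = 0 and x_2 = 17: T(0) = 46 and T(17) = 24·17 + 46 = 454 ≡ 46 (mod 51).
So T(0) = T(17) while 0 ≠ 17, thus T is not injective.
Since T is not injective, we find the least positive k with T(k) = T(0): this means 24k ≡ 0 (mod 51), i.e. 51 ∣ 24k. Since gcd(24, 51) = 3, dividing through by 3 this holds exactly when 17 ∣ 8k, and as gcd(8, 17) = 1, exactly when 17 ∣ k.
The smallest positive such k is 17.

17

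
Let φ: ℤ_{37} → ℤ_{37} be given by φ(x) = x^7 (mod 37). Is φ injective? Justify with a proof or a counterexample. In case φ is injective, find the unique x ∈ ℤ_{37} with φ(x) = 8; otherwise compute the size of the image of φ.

29

Since 37 is prime, the nonzero elements of ℤ_{37} form a cyclic group of order 36.
As gcd(7, 36) = 1, raising to the 7th power is a bijection on this group: if x_1^7 ≡ x_2^7 then (x_1x_2^{−1})^7 = 1, and the only element of order dividing gcd(7, 36) = 1 is 1, so x_1 = x_2.
With φ(0) = 0 this makes φ injective on all of ℤ_{37}, hence bijective (finite equal-size domain and codomain). In particular φ is injective.
Since φ is injective, we find the preimage of 8. The inverse of x ↦ x^7 on (ℤ_{37})^× is x ↦ x^31, because 7·31 = 217 = 6·36 + 1 ≡ 1 (mod 36) and x^{36} = 1 for x ≠ 0 (Fermat). So φ⁻¹(8) = 8^31 mod 37.
Repeated squaring mod 37: 8^1 ≡ 8, 8^2 ≡ 8² = 64 ≡ 27, 8^4 ≡ 27² = 729 ≡ 26, 8^8 ≡ 26² = 676 ≡ 10, 8^16 ≡ 10² = 100 ≡ 26. Since 31 = 16 + 8 + 4 + 2 + 1, 8^31 ≡ 26·10·26·27·8: 26·10 = 260 ≡ 1, then 1·26 = 26, then 26·27 = 702 ≡ 36, then 36·8 = 288 ≡ 29. So 8^31 ≡ 29 (mod 37).
Hence φ⁻¹(8) = 29.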